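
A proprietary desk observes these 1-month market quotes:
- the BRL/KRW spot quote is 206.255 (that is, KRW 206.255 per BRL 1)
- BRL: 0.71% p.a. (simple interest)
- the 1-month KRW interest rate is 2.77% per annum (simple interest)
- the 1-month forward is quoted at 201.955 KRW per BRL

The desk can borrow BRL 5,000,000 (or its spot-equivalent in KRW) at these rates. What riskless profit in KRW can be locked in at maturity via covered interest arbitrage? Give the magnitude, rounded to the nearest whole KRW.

KRW 23,283,076

T = 1/12 years.
Invest the BRL and cover forward: 5,000,000 × 1.000591666667 × 201.955 = KRW 1,010,372,450.21.
Convert at spot and invest in KRW: 5,000,000 × 206.255 × 1.002308333333 = KRW 1,033,655,526.46.
The quoted forward undervalues BRL, so borrow BRL, convert to KRW at spot, deposit the KRW at 2.77%, and buy BRL forward at 201.955 to cover the loan.
The gap between the two covered legs is KRW 23,283,076.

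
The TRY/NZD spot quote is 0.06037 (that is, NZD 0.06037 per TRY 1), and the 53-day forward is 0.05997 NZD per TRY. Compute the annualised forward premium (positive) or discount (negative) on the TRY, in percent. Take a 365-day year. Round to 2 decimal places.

-4.56%

T = 53/365 years.
TRY trades forward at -0.66258% vs spot over the period.
Per annum: -0.0066258 / (53/365) = -0.045631 = -4.56%.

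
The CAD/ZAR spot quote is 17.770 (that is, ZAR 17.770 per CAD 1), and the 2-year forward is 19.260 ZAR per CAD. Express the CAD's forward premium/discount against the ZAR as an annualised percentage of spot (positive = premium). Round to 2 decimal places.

T = 2 years.
(F − S)/S = (19.260 − 17.77)/17.77 = 0.0838492.
Per annum: 0.0838492 / 2 = 0.041925 = 4.19%.

+4.19%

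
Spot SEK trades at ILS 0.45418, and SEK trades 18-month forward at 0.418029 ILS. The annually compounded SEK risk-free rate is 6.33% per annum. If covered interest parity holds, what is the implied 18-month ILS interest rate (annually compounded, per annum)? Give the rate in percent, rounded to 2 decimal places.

0.61%

T = 18/12 years.
F/S = 0.418029/0.45418 = 0.9204038 = (growth of ILS) / (growth of SEK).
SEK growth factor: (1 + 0.0633)^(18/12) = 1.0964371.
That pins the ILS growth at 1.0091649.
r = 1.0091649^(12/18) − 1 = 0.006101 → 0.61%.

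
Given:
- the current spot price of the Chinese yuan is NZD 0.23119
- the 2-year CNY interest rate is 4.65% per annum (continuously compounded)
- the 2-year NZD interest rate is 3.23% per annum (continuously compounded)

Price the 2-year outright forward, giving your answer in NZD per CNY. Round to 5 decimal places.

0.22472

T = 2 years.
NZD accumulates by e^(0.0323×2) = 1.0667322.
CNY accumulates by e^(0.0465×2) = 1.0974617.
So F = 0.23119 × 1.0667322 / 1.0974617 = 0.2247166 (NZD/CNY).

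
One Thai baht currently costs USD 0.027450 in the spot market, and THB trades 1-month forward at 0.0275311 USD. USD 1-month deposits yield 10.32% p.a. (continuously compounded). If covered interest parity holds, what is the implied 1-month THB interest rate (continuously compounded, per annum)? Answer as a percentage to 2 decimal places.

T = 1/12 years.
CIP gives F = S · g_USD/g_THB, so g_USD/g_THB = 0.0275311/0.02745 = 1.0029545.
The USD side grows by e^(0.1032×1/12) = 1.0086371.
Hence g_THB = 1.0056659.
Take logs: ln 1.0056659 / (1/12) = 0.067799, so 6.78%.

6.78%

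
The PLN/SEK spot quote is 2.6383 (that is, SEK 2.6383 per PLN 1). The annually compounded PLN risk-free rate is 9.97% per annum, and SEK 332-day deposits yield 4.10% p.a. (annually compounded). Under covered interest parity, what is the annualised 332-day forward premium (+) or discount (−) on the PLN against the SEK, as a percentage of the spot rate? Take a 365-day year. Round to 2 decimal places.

-5.35%

T = 332/365 years.
CIP forward (SEK per PLN) = 2.6383 × 1.037225/1.0902914 = 2.5098893.
Annualised premium = (F − S)/S × (1/T) = (2.5098893 − 2.6383)/2.6383 ÷ (332/365) = -5.35%.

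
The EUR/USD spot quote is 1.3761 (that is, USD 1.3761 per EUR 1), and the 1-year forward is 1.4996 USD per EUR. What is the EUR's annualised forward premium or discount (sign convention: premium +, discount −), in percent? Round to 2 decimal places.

+8.97%

T = 1 year.
(F − S)/S = (1.4996 − 1.3761)/1.3761 = 0.0897464.
Annualise by dividing by T: 0.0897464 / 1 = 0.089746 → 8.97%.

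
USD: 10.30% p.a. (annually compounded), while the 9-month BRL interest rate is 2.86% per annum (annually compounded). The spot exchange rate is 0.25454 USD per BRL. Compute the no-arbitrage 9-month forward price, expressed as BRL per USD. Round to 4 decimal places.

3.7282

T = 9/12 years.
USD growth factor: (1 + 0.1030)^(9/12) = 1.0762958.
BRL accumulates by (1 + 0.0286)^(9/12) = 1.0213742.
CIP: F = S · (grow USD)/(grow BRL) = 0.25454 × 1.0762958/1.0213742 = 0.2682272 USD per BRL.
Invert for BRL per USD: 1 / 0.2682272 = 3.7282.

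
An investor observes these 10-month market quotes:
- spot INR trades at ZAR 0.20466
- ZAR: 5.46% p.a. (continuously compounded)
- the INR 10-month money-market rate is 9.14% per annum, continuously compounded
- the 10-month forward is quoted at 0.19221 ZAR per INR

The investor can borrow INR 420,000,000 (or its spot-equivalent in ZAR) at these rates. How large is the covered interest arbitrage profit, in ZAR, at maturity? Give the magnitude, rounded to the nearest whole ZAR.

T = 10/12 years.
Route A — deposit INR, sell forward: 420,000,000 × 1.0791424162 × 0.19221 = ZAR 87,117,224.80.
Route B — convert at spot, deposit ZAR: 420,000,000 × 0.20466 × 1.0465510046 = ZAR 89,958,594.01.
The quoted forward undervalues INR, so borrow INR, convert to ZAR at spot, deposit the ZAR at 5.46%, and buy INR forward at 0.19221 to cover the loan.
Arbitrage profit = |87,117,224.80 − 89,958,594.01| = ZAR 2,841,369.

ZAR 2,841,369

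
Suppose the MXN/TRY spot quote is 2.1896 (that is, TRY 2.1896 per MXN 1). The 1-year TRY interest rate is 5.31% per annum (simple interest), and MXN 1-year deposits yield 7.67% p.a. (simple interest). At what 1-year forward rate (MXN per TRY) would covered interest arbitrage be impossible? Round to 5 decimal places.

0.46694

T = 1 year.
Growth of 1 TRY over T: 1 + 0.0531×1 = 1.053100.
MXN growth factor: 1 + 0.0767×1 = 1.076700.
So F = 2.1896 × 1.053100 / 1.076700 = 2.141607 (TRY/MXN).
Invert for MXN per TRY: 1 / 2.141607 = 0.46694.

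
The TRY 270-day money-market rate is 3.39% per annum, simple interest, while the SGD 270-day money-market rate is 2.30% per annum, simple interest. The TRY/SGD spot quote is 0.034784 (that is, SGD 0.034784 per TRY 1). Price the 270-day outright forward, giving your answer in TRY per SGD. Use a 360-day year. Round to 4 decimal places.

T = 270/360 years.
SGD growth factor: 1 + 0.0230×270/360 = 1.017250.
TRY accumulates by 1 + 0.0339×270/360 = 1.025425.
CIP: F = S · (grow SGD)/(grow TRY) = 0.034784 × 1.017250/1.025425 = 0.034506691 SGD per TRY.
Quoted the other way: 1/0.034506691 = 28.9799 TRY per SGD.

28.9799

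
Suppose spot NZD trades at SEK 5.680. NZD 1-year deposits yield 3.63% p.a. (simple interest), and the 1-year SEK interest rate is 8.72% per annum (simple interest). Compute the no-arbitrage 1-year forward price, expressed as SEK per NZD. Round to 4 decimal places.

T = 1 year.
SEK accumulates by 1 + 0.0872×1 = 1.087200.
NZD accumulates by 1 + 0.0363×1 = 1.036300.
Forward (SEK per NZD) = 5.68 × 1.087200 / 1.036300 = 5.958985.

5.9590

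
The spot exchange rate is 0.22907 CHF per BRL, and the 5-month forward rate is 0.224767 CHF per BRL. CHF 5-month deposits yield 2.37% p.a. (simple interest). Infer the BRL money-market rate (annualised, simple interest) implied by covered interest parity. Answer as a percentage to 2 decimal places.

T = 5/12 years.
By CIP, F/S equals the CHF-to-BRL growth ratio: 0.224767/0.22907 = 0.9812153.
The CHF side grows by 1 + 0.0237×5/12 = 1.009875.
So the BRL growth factor = 1.0292084.
(1.0292084 − 1)/T = 0.070100, i.e. 7.01%.

7.01%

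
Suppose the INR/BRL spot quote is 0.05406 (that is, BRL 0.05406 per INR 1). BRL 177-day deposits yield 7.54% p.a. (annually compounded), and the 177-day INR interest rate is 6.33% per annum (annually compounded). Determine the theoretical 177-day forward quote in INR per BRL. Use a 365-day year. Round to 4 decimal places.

T = 177/365 years.
BRL growth factor: (1 + 0.0754)^(177/365) = 1.03587965.
INR growth factor: (1 + 0.0633)^(177/365) = 1.03021115.
CIP: F = S · (grow BRL)/(grow INR) = 0.05406 × 1.03587965/1.03021115 = 0.054357453 BRL per INR.
Quoted the other way: 1/0.054357453 = 18.3967 INR per BRL.

18.3967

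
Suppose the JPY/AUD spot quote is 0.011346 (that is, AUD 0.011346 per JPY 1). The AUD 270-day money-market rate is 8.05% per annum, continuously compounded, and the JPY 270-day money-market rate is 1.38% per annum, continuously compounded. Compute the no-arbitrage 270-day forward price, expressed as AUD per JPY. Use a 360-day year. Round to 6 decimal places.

0.011928

T = 270/360 years.
AUD growth factor: e^(0.0805×270/360) = 1.0622348.
Growth of 1 JPY over T: e^(0.0138×270/360) = 1.0104037.
So F = 0.011346 × 1.0622348 / 1.0104037 = 0.01192802 (AUD/JPY).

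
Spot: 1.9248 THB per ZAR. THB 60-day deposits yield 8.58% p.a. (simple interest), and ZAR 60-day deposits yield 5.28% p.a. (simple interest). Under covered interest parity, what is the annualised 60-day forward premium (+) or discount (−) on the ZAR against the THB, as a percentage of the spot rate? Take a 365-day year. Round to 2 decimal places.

+3.27%

T = 60/365 years.
F = S · g_THB/g_ZAR = 1.9248 × 1.0141041/1.0086795 = 1.9351514.
(F − S)/S ÷ T = (1.9351514 − 1.9248)/1.9248/(60/365) = 0.032716 → 3.27%.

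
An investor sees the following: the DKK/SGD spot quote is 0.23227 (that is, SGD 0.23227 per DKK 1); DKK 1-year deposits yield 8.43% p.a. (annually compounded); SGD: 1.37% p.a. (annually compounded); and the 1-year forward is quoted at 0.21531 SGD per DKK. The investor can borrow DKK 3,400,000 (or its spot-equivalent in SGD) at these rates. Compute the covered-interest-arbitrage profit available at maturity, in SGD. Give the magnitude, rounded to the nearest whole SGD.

T = 1 year.
Invest the DKK and cover forward: 3,400,000 × 1.084300 × 0.21531 = SGD 793,766.15.
Convert at spot and invest in SGD: 3,400,000 × 0.23227 × 1.013700 = SGD 800,537.14.
The quoted forward undervalues DKK, so borrow DKK, convert to SGD at spot, deposit the SGD at 1.37%, and buy DKK forward at 0.21531 to cover the loan.
Profit = 800,537.14 − 793,766.15 = SGD 6,771.

SGD 6,771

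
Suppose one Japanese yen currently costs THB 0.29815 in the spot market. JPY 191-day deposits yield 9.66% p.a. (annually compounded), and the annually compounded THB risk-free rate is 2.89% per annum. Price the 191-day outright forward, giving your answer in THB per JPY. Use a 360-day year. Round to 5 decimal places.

0.28824

T = 191/360 years.
Growth of 1 THB over T: (1 + 0.0289)^(191/360) = 1.0152305.
Growth of 1 JPY over T: (1 + 0.0966)^(191/360) = 1.0501415.
Forward (THB per JPY) = 0.29815 × 1.0152305 / 1.0501415 = 0.2882383.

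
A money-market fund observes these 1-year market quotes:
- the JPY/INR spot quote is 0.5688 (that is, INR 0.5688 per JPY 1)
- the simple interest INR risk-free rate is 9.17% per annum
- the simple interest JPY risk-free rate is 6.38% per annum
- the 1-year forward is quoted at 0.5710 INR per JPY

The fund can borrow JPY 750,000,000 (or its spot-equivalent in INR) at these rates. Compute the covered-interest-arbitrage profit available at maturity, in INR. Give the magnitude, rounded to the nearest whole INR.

T = 1 year.
Keep in JPY, deliver into the forward: 750,000,000·1.063800·0.5710 = INR 455,572,350.00.
Swap to INR now, deposit: 750,000,000·0.5688·1.091700 = INR 465,719,220.00.
The quoted forward undervalues JPY, so borrow JPY, convert to INR at spot, deposit the INR at 9.17%, and buy JPY forward at 0.5710 to cover the loan.
Profit = 465,719,220.00 − 455,572,350.00 = INR 10,146,870.

INR 10,146,870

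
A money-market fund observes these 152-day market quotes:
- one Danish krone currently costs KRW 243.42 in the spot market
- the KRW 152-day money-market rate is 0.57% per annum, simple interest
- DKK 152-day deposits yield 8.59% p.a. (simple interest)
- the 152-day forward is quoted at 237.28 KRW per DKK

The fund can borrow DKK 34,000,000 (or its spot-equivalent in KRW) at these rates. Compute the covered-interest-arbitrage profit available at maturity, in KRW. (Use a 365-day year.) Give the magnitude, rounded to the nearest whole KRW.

KRW 60,186,373

T = 152/365 years.
Keep in DKK, deliver into the forward: 34,000,000·1.035772054795·237.28 = KRW 8,356,111,767.50.
Swap to KRW now, deposit: 34,000,000·243.42·1.00237369863 = KRW 8,295,925,394.50.
The quoted forward overvalues DKK, so borrow KRW, buy DKK at spot, deposit the DKK at 8.59%, and sell the proceeds forward at 237.28.
The gap between the two covered legs is KRW 60,186,373.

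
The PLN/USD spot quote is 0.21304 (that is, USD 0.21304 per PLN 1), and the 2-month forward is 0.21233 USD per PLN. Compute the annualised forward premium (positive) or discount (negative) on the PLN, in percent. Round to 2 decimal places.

-2.00%

T = 2/12 years.
(F − S)/S = (0.21233 − 0.21304)/0.21304 = -0.0033327.
Per annum: -0.0033327 / (2/12) = -0.019996 = -2.00%.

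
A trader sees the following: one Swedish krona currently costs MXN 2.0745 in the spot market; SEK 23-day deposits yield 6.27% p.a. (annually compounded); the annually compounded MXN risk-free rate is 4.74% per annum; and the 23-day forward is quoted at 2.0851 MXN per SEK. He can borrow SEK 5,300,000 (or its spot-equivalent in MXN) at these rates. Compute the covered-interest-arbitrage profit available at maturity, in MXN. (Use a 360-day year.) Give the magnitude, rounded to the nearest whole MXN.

MXN 66,620

T = 23/360 years.
Route A — deposit SEK, sell forward: 5,300,000 × 1.0038928222 × 2.0851 = MXN 11,094,049.69.
Route B — convert at spot, deposit MXN: 5,300,000 × 2.0745 × 1.0029631336 = MXN 11,027,429.21.
The quoted forward overvalues SEK, so borrow MXN, buy SEK at spot, deposit the SEK at 6.27%, and sell the proceeds forward at 2.0851.
Arbitrage profit = |11,094,049.69 − 11,027,429.21| = MXN 66,620.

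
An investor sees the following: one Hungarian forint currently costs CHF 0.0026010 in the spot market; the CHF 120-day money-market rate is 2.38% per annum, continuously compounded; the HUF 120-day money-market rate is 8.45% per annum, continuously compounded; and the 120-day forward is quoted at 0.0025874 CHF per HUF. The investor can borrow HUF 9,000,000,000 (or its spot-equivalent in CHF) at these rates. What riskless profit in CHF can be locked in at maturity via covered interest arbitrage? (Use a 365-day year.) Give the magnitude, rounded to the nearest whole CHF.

CHF 349,705

T = 120/365 years.
Keep in HUF, deliver into the forward: 9,000,000,000·1.0281703073·0.0025874 = CHF 23,942,590.68.
Swap to CHF now, deposit: 9,000,000,000·0.0026010·1.0078553502 = CHF 23,592,885.89.
The quoted forward overvalues HUF, so borrow CHF, buy HUF at spot, deposit the HUF at 8.45%, and sell the proceeds forward at 0.0025874.
The gap between the two covered legs is CHF 349,705.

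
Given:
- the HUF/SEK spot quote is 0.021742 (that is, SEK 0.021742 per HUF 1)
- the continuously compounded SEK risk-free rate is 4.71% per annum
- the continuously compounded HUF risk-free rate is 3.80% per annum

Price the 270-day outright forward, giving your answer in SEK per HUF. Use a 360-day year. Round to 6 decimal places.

0.021891

T = 270/360 years.
SEK growth factor: e^(0.0471×270/360) = 1.0359563.
HUF growth factor: e^(0.0380×270/360) = 1.028910.
Forward (SEK per HUF) = 0.021742 × 1.0359563 / 1.028910 = 0.02189090.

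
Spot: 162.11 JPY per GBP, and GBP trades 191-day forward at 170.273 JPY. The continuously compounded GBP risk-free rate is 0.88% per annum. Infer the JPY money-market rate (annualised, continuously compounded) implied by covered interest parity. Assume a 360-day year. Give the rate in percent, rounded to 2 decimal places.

10.14%

T = 191/360 years.
By CIP, F/S equals the JPY-to-GBP growth ratio: 170.273/162.11 = 1.0503547.
GBP growth factor: e^(0.0088×191/360) = 1.0046798.
That pins the JPY growth at 1.0552701.
r = ln(1.0552701)/(191/360) = 0.101397 → 10.14%.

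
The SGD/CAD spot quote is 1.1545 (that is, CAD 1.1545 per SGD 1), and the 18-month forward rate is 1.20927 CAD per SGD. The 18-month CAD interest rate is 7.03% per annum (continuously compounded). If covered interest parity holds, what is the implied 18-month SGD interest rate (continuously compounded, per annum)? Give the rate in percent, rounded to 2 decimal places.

3.94%

T = 18/12 years.
By CIP, F/S equals the CAD-to-SGD growth ratio: 1.20927/1.1545 = 1.0474405.
CAD growth factor: e^(0.0703×18/12) = 1.1112105.
That pins the SGD growth at 1.0608817.
r = ln(1.0608817)/(18/12) = 0.039400 → 3.94%.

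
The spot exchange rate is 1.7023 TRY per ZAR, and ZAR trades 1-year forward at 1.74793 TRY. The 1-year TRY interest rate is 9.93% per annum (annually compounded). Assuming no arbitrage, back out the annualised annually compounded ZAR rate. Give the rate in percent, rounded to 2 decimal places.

T = 1 year.
CIP gives F = S · g_TRY/g_ZAR, so g_TRY/g_ZAR = 1.74793/1.7023 = 1.0268049.
The TRY side grows by (1 + 0.0993)^1 = 1.099300.
That pins the ZAR growth at 1.0706026.
Annualise: 1.0706026^(1/1) − 1 = 0.070603 = 7.06%.

7.06%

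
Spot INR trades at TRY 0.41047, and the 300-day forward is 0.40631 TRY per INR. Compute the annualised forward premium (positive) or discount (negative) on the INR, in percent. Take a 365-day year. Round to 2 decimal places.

-1.23%

T = 300/365 years.
(F − S)/S = (0.40631 − 0.41047)/0.41047 = -0.0101347.
×(1/T) gives -1.23% p.a.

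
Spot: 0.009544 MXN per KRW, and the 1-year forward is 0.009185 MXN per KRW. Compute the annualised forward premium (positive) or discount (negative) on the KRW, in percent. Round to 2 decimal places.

T = 1 year.
KRW trades forward at -3.76153% vs spot over the period.
Per annum: -0.0376153 / 1 = -0.037615 = -3.76%.

-3.76%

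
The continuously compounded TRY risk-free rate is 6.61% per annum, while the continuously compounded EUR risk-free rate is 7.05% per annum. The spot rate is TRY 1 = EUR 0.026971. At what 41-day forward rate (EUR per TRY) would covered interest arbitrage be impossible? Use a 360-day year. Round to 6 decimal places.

0.026985

T = 41/360 years.
EUR growth factor: e^(0.0705×41/360) = 1.0080615.
TRY accumulates by e^(0.0661×41/360) = 1.0075565.
CIP: F = S · (grow EUR)/(grow TRY) = 0.026971 × 1.0080615/1.0075565 = 0.02698452 EUR per TRY.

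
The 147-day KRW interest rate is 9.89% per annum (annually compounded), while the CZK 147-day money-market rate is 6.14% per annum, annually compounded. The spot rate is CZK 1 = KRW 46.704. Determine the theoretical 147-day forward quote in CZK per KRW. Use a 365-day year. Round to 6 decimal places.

0.021114

T = 147/365 years.
KRW growth factor: (1 + 0.0989)^(147/365) = 1.0387128.
Growth of 1 CZK over T: (1 + 0.0614)^(147/365) = 1.0242891.
CIP: F = S · (grow KRW)/(grow CZK) = 46.704 × 1.0387128/1.0242891 = 47.36167 KRW per CZK.
Quoted the other way: 1/47.36167 = 0.021114 CZK per KRW.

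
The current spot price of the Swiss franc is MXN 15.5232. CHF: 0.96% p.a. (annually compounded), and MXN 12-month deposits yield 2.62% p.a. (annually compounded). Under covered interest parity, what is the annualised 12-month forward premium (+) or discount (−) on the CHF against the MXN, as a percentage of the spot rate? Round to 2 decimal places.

+1.64%

T = 1 year.
No-arbitrage forward: 15.5232 × 1.026200 / 1.009600 = 15.7784349 MXN/CHF.
Annualised premium = (F − S)/S × (1/T) = (15.7784349 − 15.5232)/15.5232 ÷ 1 = 1.64%.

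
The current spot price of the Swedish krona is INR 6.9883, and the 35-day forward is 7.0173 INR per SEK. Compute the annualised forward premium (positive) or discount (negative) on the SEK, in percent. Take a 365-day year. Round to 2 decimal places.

+4.33%

T = 35/365 years.
Period premium: (7.0173 − 6.9883)/6.9883 = 0.0041498.
Per annum: 0.0041498 / (35/365) = 0.043276 = 4.33%.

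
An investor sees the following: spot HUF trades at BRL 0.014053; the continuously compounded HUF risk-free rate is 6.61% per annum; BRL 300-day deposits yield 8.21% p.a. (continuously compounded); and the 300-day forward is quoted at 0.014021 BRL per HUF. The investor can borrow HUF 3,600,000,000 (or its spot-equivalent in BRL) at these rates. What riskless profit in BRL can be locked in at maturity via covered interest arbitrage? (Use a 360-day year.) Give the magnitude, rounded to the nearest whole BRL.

T = 300/360 years.
Route A — deposit HUF, sell forward: 3,600,000,000 × 1.0566286634 × 0.014021 = BRL 53,333,965.76.
Route B — convert at spot, deposit BRL: 3,600,000,000 × 0.014053 × 1.070811387 = BRL 54,173,204.72.
The quoted forward undervalues HUF, so borrow HUF, convert to BRL at spot, deposit the BRL at 8.21%, and buy HUF forward at 0.014021 to cover the loan.
The gap between the two covered legs is BRL 839,239.

BRL 839,239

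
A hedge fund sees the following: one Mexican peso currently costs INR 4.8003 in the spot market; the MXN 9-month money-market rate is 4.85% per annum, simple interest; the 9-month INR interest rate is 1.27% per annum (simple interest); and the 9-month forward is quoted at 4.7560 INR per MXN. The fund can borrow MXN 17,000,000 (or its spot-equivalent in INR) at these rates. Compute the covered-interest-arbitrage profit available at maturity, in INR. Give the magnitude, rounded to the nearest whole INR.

INR 1,410,603

T = 9/12 years.
Invest the MXN and cover forward: 17,000,000 × 1.036375 × 4.7560 = INR 83,792,991.50.
Convert at spot and invest in INR: 17,000,000 × 4.8003 × 1.009525 = INR 82,382,388.58.
The quoted forward overvalues MXN, so borrow INR, buy MXN at spot, deposit the MXN at 4.85%, and sell the proceeds forward at 4.7560.
Profit = 83,792,991.50 − 82,382,388.58 = INR 1,410,603.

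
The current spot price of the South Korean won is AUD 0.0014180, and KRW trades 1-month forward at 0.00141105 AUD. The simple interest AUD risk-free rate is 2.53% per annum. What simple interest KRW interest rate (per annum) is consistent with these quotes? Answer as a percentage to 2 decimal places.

8.45%

T = 1/12 years.
By CIP, F/S equals the AUD-to-KRW growth ratio: 0.00141105/0.001418 = 0.9950987.
AUD growth factor: 1 + 0.0253×1/12 = 1.0021083.
That pins the KRW growth at 1.0070441.
r = (1.0070441 − 1)/(1/12) = 0.084529 → 8.45%.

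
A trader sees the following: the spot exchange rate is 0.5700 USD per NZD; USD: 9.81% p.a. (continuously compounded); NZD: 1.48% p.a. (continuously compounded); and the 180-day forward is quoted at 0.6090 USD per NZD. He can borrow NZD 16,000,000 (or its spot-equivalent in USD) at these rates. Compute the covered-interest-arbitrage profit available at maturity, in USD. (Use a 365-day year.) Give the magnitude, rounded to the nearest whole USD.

USD 243,323

T = 180/365 years.
Route A — deposit NZD, sell forward: 16,000,000 × 1.00732533 × 0.6090 = USD 9,815,378.02.
Route B — convert at spot, deposit USD: 16,000,000 × 0.5700 × 1.049567403 = USD 9,572,054.72.
The quoted forward overvalues NZD, so borrow USD, buy NZD at spot, deposit the NZD at 1.48%, and sell the proceeds forward at 0.6090.
Profit = 9,815,378.02 − 9,572,054.72 = USD 243,323.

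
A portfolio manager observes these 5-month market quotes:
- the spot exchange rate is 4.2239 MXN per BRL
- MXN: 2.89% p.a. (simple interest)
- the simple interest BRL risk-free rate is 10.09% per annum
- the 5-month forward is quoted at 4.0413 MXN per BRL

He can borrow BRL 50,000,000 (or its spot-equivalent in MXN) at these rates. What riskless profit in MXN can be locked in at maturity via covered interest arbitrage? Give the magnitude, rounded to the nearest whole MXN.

T = 5/12 years.
Invest the BRL and cover forward: 50,000,000 × 1.04204166667 × 4.0413 = MXN 210,560,149.38.
Convert at spot and invest in MXN: 50,000,000 × 4.2239 × 1.01204166667 = MXN 213,738,139.79.
The quoted forward undervalues BRL, so borrow BRL, convert to MXN at spot, deposit the MXN at 2.89%, and buy BRL forward at 4.0413 to cover the loan.
The gap between the two covered legs is MXN 3,177,990.

MXN 3,177,990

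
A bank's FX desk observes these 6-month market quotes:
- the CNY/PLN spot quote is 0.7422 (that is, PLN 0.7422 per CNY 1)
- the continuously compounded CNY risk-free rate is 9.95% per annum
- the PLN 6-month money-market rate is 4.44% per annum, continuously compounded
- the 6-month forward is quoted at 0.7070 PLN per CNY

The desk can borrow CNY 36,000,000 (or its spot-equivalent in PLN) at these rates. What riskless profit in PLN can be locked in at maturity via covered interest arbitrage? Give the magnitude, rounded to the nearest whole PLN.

PLN 568,736

T = 6/12 years.
Invest the CNY and cover forward: 36,000,000 × 1.0510083115 × 0.7070 = PLN 26,750,263.54.
Convert at spot and invest in PLN: 36,000,000 × 0.7422 × 1.0224482537 = PLN 27,318,999.38.
The quoted forward undervalues CNY, so borrow CNY, convert to PLN at spot, deposit the PLN at 4.44%, and buy CNY forward at 0.7070 to cover the loan.
Profit = 27,318,999.38 − 26,750,263.54 = PLN 568,736.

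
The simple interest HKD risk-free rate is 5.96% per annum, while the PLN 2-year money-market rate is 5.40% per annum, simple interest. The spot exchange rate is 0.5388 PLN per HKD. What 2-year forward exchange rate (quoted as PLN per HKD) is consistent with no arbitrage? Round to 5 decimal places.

0.53341

T = 2 years.
PLN growth factor: 1 + 0.0540×2 = 1.108000.
HKD accumulates by 1 + 0.0596×2 = 1.119200.
Forward (PLN per HKD) = 0.5388 × 1.108000 / 1.119200 = 0.5334081.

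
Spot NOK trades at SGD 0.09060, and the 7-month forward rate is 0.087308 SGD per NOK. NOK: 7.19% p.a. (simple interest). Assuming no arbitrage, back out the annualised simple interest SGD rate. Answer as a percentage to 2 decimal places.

T = 7/12 years.
F/S = 0.087308/0.0906 = 0.9636645 = (growth of SGD) / (growth of NOK).
The NOK side grows by 1 + 0.0719×7/12 = 1.0419417.
That pins the SGD growth at 1.0040822.
(1.0040822 − 1)/T = 0.006998, i.e. 0.70%.

0.70%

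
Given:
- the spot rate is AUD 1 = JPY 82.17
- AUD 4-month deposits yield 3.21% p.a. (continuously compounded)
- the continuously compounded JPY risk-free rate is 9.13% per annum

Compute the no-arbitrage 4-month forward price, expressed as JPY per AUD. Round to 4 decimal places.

T = 4/12 years.
JPY accumulates by e^(0.0913×4/12) = 1.03090116.
AUD growth factor: e^(0.0321×4/12) = 1.01075745.
So F = 82.17 × 1.03090116 / 1.01075745 = 83.807592 (JPY/AUD).

83.8076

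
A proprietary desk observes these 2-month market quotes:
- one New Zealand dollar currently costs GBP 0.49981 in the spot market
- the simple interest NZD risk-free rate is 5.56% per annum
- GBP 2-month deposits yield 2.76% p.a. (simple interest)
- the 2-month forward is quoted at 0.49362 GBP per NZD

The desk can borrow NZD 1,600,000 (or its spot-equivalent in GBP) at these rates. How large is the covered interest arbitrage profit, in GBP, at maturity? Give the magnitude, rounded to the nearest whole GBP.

GBP 6,264

T = 2/12 years.
Invest the NZD and cover forward: 1,600,000 × 1.00926667 × 0.49362 = GBP 797,110.74.
Convert at spot and invest in GBP: 1,600,000 × 0.49981 × 1.004600 = GBP 803,374.60.
The quoted forward undervalues NZD, so borrow NZD, convert to GBP at spot, deposit the GBP at 2.76%, and buy NZD forward at 0.49362 to cover the loan.
The gap between the two covered legs is GBP 6,264.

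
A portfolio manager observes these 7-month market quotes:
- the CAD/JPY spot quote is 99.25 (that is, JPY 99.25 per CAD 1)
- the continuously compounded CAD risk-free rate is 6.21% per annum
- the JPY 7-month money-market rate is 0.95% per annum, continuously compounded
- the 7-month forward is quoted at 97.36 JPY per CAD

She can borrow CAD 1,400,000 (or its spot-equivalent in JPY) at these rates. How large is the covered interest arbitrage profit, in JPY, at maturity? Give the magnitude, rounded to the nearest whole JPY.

T = 7/12 years.
Keep in CAD, deliver into the forward: 1,400,000·1.0368891203·97.36 = JPY 141,332,134.65.
Swap to JPY now, deposit: 1,400,000·99.25·1.0055570501 = JPY 139,722,152.11.
The quoted forward overvalues CAD, so borrow JPY, buy CAD at spot, deposit the CAD at 6.21%, and sell the proceeds forward at 97.36.
Arbitrage profit = |141,332,134.65 − 139,722,152.11| = JPY 1,609,983.

JPY 1,609,983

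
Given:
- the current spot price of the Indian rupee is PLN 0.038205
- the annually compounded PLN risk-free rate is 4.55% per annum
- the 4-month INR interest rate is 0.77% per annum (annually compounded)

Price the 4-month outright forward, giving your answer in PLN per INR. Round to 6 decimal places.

T = 4/12 years.
PLN accumulates by (1 + 0.0455)^(4/12) = 1.0149423.
INR accumulates by (1 + 0.0077)^(4/12) = 1.0025601.
Forward (PLN per INR) = 0.038205 × 1.0149423 / 1.0025601 = 0.03867685.

0.038677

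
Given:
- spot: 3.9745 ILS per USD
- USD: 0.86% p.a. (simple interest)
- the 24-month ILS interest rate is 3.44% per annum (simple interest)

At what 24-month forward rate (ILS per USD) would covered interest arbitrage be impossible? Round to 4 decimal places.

T = 2 years.
ILS growth factor: 1 + 0.0344×2 = 1.068800.
Growth of 1 USD over T: 1 + 0.0086×2 = 1.017200.
So F = 3.9745 × 1.068800 / 1.017200 = 4.176116 (ILS/USD).

4.1761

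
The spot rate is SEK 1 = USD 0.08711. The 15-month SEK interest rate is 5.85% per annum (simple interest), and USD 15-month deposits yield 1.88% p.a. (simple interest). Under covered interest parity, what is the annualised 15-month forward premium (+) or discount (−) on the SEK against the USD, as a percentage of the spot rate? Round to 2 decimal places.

T = 15/12 years.
F = S · g_USD/g_SEK = 0.08711 × 1.023500/1.073125 = 0.08308173.
Annualised premium = (F − S)/S × (1/T) = (0.08308173 − 0.08711)/0.08711 ÷ (15/12) = -3.70%.

-3.70%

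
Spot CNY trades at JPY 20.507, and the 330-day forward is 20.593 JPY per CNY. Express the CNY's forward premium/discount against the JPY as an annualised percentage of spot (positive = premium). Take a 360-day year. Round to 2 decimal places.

+0.46%

T = 330/360 years.
CNY trades forward at +0.41937% vs spot over the period.
Annualise by dividing by T: 0.0041937 / (330/360) = 0.004575 → 0.46%.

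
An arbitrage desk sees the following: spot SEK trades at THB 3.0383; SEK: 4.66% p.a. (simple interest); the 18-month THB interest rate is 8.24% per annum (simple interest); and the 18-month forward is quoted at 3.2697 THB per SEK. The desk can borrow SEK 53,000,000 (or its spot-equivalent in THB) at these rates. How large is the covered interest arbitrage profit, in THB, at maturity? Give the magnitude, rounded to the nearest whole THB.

T = 18/12 years.
Keep in SEK, deliver into the forward: 53,000,000·1.069900·3.2697 = THB 185,407,357.59.
Swap to THB now, deposit: 53,000,000·3.0383·1.123600 = THB 180,933,195.64.
The quoted forward overvalues SEK, so borrow THB, buy SEK at spot, deposit the SEK at 4.66%, and sell the proceeds forward at 3.2697.
Arbitrage profit = |185,407,357.59 − 180,933,195.64| = THB 4,474,162.

THB 4,474,162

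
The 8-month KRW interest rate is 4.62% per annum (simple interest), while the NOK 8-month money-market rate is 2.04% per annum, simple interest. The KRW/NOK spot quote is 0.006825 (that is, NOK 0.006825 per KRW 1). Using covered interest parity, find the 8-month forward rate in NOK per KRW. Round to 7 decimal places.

T = 8/12 years.
NOK accumulates by 1 + 0.0204×8/12 = 1.013600.
Growth of 1 KRW over T: 1 + 0.0462×8/12 = 1.030800.
Forward (NOK per KRW) = 0.006825 × 1.013600 / 1.030800 = 0.006711118.

0.0067111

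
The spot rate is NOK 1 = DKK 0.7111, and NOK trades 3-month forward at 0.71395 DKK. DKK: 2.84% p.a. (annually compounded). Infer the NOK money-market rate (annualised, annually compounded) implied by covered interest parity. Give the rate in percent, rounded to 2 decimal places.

1.21%

T = 3/12 years.
CIP gives F = S · g_DKK/g_NOK, so g_DKK/g_NOK = 0.71395/0.7111 = 1.0040079.
The DKK side grows by (1 + 0.0284)^(3/12) = 1.0070256.
That pins the NOK growth at 1.0030057.
r = 1.0030057^(12/3) − 1 = 0.012077 → 1.21%.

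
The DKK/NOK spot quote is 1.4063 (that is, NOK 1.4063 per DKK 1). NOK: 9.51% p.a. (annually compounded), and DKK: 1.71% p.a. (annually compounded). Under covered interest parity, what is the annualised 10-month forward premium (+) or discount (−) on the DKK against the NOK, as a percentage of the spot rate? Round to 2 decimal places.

+7.62%

T = 10/12 years.
F = S · g_NOK/g_DKK = 1.4063 × 1.078644/1.0142298 = 1.4956148.
Annualised premium = (F − S)/S × (1/T) = (1.4956148 − 1.4063)/1.4063 ÷ (10/12) = 7.62%.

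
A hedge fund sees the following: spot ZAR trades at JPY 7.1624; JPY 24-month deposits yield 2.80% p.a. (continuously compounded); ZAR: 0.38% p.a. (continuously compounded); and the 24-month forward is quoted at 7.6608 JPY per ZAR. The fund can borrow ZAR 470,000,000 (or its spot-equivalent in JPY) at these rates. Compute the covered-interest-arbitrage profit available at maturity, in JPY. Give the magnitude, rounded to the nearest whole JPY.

JPY 67,823,931

T = 2 years.
Route A — deposit ZAR, sell forward: 470,000,000 × 1.007628953302 × 7.6608 = JPY 3,628,044,626.16.
Route B — convert at spot, deposit JPY: 470,000,000 × 7.1624 × 1.057597683737 = JPY 3,560,220,695.50.
The quoted forward overvalues ZAR, so borrow JPY, buy ZAR at spot, deposit the ZAR at 0.38%, and sell the proceeds forward at 7.6608.
The gap between the two covered legs is JPY 67,823,931.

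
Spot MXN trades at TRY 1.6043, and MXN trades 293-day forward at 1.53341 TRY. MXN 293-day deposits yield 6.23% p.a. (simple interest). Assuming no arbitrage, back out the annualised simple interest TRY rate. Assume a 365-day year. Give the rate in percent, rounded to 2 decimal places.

0.45%

T = 293/365 years.
F/S = 1.53341/1.6043 = 0.9558125 = (growth of TRY) / (growth of MXN).
The MXN side grows by 1 + 0.0623×293/365 = 1.0500107.
So the TRY growth factor = 1.0036134.
(1.0036134 − 1)/T = 0.004501, i.e. 0.45%.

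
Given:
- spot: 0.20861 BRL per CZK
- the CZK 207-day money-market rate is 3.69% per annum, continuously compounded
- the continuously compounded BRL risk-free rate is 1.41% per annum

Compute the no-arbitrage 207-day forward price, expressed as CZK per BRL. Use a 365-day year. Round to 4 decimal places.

4.8560

T = 207/365 years.
BRL growth factor: e^(0.0141×207/365) = 1.0080285.
CZK growth factor: e^(0.0369×207/365) = 1.0211474.
CIP: F = S · (grow BRL)/(grow CZK) = 0.20861 × 1.0080285/1.0211474 = 0.2059299 BRL per CZK.
Invert for CZK per BRL: 1 / 0.2059299 = 4.8560.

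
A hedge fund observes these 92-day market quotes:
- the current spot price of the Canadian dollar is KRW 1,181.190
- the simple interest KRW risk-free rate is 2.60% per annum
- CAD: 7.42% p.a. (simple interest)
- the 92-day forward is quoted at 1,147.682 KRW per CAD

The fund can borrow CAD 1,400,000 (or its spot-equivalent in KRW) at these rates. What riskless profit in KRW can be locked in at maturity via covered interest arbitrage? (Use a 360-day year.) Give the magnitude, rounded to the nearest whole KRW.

T = 92/360 years.
Keep in CAD, deliver into the forward: 1,400,000·1.018962222222·1147.682 = KRW 1,637,222,441.57.
Swap to KRW now, deposit: 1,400,000·1181.190·1.006644444444 = KRW 1,664,653,691.87.
The quoted forward undervalues CAD, so borrow CAD, convert to KRW at spot, deposit the KRW at 2.60%, and buy CAD forward at 1,147.682 to cover the loan.
The gap between the two covered legs is KRW 27,431,250.

KRW 27,431,250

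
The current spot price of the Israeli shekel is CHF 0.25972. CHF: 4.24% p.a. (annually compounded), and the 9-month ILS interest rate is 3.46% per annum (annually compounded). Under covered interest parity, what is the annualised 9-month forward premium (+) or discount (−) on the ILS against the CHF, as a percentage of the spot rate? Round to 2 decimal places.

T = 9/12 years.
No-arbitrage forward: 0.25972 × 1.0316344 / 1.0258394 = 0.26118717 CHF/ILS.
(F − S)/S ÷ T = (0.26118717 − 0.25972)/0.25972/(9/12) = 0.007532 → 0.75%.

+0.75%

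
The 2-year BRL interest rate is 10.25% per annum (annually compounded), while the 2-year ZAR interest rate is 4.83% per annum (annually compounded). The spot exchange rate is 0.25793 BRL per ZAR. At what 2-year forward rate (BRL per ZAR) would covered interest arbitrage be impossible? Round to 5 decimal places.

0.28529

T = 2 years.
Growth of 1 BRL over T: (1 + 0.1025)^2 = 1.2155063.
ZAR accumulates by (1 + 0.0483)^2 = 1.0989329.
Forward (BRL per ZAR) = 0.25793 × 1.2155063 / 1.0989329 = 0.2852909.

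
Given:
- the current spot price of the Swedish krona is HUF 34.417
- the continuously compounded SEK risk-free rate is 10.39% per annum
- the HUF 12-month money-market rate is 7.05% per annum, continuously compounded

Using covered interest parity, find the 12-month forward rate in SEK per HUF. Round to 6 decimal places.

0.030042

T = 1 year.
Growth of 1 HUF over T: e^(0.0705×1) = 1.0730446.
SEK growth factor: e^(0.1039×1) = 1.1094895.
Forward (HUF per SEK) = 34.417 × 1.0730446 / 1.1094895 = 33.28646.
Invert for SEK per HUF: 1 / 33.28646 = 0.030042.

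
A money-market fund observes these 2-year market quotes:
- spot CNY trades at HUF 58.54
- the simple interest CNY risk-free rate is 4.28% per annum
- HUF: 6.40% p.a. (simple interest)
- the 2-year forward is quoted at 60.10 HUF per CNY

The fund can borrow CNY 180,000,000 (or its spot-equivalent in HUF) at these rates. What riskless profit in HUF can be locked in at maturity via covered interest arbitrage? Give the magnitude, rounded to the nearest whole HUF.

T = 2 years.
Keep in CNY, deliver into the forward: 180,000,000·1.085600·60.10 = HUF 11,744,020,800.00.
Swap to HUF now, deposit: 180,000,000·58.54·1.128000 = HUF 11,885,961,600.00.
The quoted forward undervalues CNY, so borrow CNY, convert to HUF at spot, deposit the HUF at 6.40%, and buy CNY forward at 60.10 to cover the loan.
The gap between the two covered legs is HUF 141,940,800.

HUF 141,940,800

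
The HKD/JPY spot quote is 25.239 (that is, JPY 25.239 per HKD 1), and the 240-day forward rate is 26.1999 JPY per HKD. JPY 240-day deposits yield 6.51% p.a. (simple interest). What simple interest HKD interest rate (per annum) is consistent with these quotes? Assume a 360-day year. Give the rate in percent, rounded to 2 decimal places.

T = 240/360 years.
By CIP, F/S equals the JPY-to-HKD growth ratio: 26.1999/25.239 = 1.0380720.
JPY growth factor: 1 + 0.0651×240/360 = 1.043400.
That pins the HKD growth at 1.0051326.
(1.0051326 − 1)/T = 0.007699, i.e. 0.77%.

0.77%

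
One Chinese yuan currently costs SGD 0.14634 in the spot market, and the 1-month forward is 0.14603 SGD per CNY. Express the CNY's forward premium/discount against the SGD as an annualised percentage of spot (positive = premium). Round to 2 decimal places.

-2.54%

T = 1/12 years.
Period premium: (0.14603 − 0.14634)/0.14634 = -0.0021184.
Annualise by dividing by T: -0.0021184 / (1/12) = -0.025421 → -2.54%.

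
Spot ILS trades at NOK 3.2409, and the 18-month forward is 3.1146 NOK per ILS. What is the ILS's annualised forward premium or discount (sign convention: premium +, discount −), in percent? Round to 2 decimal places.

-2.60%

T = 18/12 years.
Period premium: (3.1146 − 3.2409)/3.2409 = -0.0389707.
Annualise by dividing by T: -0.0389707 / (18/12) = -0.025980 → -2.60%.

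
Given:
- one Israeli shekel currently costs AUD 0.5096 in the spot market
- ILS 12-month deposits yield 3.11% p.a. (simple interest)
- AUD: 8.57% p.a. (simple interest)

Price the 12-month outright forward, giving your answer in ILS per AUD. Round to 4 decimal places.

1.8636

T = 1 year.
AUD accumulates by 1 + 0.0857×1 = 1.085700.
ILS growth factor: 1 + 0.0311×1 = 1.031100.
Forward (AUD per ILS) = 0.5096 × 1.085700 / 1.031100 = 0.5365849.
Invert for ILS per AUD: 1 / 0.5365849 = 1.8636.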